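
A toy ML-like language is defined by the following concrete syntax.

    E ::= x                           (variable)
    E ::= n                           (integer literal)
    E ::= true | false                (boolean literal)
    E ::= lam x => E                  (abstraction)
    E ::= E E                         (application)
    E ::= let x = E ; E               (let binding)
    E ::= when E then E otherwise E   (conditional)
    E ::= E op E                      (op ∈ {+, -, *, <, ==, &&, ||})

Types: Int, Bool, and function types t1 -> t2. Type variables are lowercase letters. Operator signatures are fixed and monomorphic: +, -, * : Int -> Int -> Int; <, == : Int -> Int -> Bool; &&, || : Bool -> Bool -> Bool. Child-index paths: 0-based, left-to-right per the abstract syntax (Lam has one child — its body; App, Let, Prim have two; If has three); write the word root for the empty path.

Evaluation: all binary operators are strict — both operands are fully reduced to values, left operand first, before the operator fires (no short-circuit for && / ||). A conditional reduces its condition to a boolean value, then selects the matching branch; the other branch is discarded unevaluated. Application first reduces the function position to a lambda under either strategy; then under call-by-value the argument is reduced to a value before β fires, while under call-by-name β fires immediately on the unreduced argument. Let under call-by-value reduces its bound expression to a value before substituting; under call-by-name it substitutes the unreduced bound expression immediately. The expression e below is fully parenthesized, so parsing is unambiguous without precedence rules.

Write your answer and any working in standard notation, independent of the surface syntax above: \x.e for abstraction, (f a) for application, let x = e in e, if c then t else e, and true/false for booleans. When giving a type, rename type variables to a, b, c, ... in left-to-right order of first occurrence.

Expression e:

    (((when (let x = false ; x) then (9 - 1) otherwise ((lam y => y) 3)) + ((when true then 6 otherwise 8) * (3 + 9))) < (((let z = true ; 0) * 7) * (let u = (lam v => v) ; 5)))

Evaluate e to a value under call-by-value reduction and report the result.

Working:
step 0: (((if (let x = false in x) then (9 - 1) else ((\y.y) 3)) + ((if true then 6 else 8) * (3 + 9))) < (((let z = true in 0) * 7) * (let u = (\v.v) in 5)))
step 1: [let@0.0.0] (((if false then (9 - 1) else ((\y.y) 3)) + ((if true then 6 else 8) * (3 + 9))) < (((let z = true in 0) * 7) * (let u = (\v.v) in 5)))
step 2: [if@0.0] ((((\y.y) 3) + ((if true then 6 else 8) * (3 + 9))) < (((let z = true in 0) * 7) * (let u = (\v.v) in 5)))
step 3: [beta@0.0] ((3 + ((if true then 6 else 8) * (3 + 9))) < (((let z = true in 0) * 7) * (let u = (\v.v) in 5)))
step 4: [if@0.1.0] ((3 + (6 * (3 + 9))) < (((let z = true in 0) * 7) * (let u = (\v.v) in 5)))
step 5: [delta@0.1.1] ((3 + (6 * 12)) < (((let z = true in 0) * 7) * (let u = (\v.v) in 5)))
step 6: [delta@0.1] ((3 + 72) < (((let z = true in 0) * 7) * (let u = (\v.v) in 5)))
step 7: [delta@0] (75 < (((let z = true in 0) * 7) * (let u = (\v.v) in 5)))
step 8: [let@1.0.0] (75 < ((0 * 7) * (let u = (\v.v) in 5)))
step 9: [delta@1.0] (75 < (0 * (let u = (\v.v) in 5)))
step 10: [let@1.1] (75 < (0 * 5))
step 11: [delta@1] (75 < 0)
step 12: [delta@root] false

Answer: false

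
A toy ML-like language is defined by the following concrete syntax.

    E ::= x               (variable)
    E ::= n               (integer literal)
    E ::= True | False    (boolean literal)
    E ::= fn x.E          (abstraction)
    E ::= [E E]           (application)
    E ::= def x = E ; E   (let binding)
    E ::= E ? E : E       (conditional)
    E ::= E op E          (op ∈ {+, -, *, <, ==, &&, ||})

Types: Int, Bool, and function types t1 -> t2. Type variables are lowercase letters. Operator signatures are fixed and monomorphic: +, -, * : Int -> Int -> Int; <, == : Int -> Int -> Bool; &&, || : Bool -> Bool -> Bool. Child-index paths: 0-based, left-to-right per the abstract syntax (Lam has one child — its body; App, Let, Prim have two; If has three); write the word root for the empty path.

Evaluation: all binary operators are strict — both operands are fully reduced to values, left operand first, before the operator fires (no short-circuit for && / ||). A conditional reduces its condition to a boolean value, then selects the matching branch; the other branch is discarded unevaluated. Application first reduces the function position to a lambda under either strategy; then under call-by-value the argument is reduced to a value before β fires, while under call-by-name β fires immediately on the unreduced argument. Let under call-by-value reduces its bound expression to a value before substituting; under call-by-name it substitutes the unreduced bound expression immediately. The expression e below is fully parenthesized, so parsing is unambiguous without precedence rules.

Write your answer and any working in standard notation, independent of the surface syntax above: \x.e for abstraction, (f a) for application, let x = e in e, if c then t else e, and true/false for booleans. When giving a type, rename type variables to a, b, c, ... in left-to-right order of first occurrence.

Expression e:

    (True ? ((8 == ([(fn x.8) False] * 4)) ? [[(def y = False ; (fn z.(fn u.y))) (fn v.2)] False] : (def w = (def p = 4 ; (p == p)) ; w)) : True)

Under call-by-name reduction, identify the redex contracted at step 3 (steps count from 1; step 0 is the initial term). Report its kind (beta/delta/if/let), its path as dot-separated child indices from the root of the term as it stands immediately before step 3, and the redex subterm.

Answer: delta at 0.1 : (8 * 4)

Working:
step 0: (if true then (if (8 == (((\x.8) false) * 4)) then (((let y = false in (\z.(\u.y))) (\v.2)) false) else (let w = (let p = 4 in (p == p)) in w)) else true)
step 1: [if@root] (if (8 == (((\x.8) false) * 4)) then (((let y = false in (\z.(\u.y))) (\v.2)) false) else (let w = (let p = 4 in (p == p)) in w))
step 2: [beta@0.1.0] (if (8 == (8 * 4)) then (((let y = false in (\z.(\u.y))) (\v.2)) false) else (let w = (let p = 4 in (p == p)) in w))
step 3: [delta@0.1] (if (8 == 32) then (((let y = false in (\z.(\u.y))) (\v.2)) false) else (let w = (let p = 4 in (p == p)) in w))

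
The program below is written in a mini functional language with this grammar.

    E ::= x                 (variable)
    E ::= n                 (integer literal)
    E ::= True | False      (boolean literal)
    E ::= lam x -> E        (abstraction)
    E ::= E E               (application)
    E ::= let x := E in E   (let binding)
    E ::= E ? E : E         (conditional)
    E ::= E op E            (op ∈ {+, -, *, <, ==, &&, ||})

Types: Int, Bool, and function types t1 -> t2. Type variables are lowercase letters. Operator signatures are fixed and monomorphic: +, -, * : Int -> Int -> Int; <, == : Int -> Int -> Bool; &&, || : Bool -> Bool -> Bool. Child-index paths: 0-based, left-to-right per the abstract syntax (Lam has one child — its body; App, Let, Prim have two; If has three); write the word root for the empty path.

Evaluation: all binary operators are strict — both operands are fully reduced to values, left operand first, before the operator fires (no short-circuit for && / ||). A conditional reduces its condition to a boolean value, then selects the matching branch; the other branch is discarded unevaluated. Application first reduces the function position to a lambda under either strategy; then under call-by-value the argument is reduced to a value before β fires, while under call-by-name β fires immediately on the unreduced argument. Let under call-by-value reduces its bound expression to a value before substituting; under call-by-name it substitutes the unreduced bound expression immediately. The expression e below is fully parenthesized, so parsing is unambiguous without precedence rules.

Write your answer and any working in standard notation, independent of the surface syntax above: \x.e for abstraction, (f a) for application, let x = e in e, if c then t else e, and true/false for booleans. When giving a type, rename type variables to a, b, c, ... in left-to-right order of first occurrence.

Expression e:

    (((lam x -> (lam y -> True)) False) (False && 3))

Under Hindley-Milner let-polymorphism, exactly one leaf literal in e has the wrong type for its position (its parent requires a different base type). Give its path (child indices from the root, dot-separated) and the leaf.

Answer: 1.1 : 3

Working:
\y._ : b -> Bool
\x._ : a -> b -> Bool
  unify a -> b -> Bool ~ Bool -> c
  unify a ~ Bool
  unify b -> Bool ~ c
_ _ : b -> Bool
  unify Bool ~ Bool
  unify Int ~ Bool
  FAIL: mismatch Int ~ Bool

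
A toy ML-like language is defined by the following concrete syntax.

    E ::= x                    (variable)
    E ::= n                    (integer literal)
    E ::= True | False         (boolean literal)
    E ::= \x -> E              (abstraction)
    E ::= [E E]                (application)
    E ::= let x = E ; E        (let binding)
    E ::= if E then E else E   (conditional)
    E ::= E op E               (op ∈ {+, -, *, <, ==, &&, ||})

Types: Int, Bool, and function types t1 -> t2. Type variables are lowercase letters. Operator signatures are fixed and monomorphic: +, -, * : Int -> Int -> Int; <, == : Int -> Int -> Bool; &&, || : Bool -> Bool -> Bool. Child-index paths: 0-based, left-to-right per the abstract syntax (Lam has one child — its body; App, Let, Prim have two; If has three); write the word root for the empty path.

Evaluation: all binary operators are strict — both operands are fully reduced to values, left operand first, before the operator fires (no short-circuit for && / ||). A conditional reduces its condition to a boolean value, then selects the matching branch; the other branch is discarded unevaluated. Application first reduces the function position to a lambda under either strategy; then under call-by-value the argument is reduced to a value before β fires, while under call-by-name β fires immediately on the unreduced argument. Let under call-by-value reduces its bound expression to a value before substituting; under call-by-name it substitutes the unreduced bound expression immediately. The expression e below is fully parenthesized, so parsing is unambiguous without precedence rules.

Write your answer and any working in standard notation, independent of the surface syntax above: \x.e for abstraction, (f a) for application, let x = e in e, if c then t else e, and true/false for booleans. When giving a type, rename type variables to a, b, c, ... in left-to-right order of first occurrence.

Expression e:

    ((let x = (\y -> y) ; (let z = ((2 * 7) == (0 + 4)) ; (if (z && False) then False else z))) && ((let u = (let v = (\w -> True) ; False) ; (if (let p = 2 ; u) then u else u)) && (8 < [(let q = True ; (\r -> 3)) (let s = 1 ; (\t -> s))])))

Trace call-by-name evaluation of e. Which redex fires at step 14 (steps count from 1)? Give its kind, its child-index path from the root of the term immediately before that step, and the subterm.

Derivation:
step 0: ((let x = (\y.y) in (let z = ((2 * 7) == (0 + 4)) in (if (z && false) then false else z))) && ((let u = (let v = (\w.true) in false) in (if (let p = 2 in u) then u else u)) && (8 < ((let q = true in (\r.3)) (let s = 1 in (\t.s))))))
step 1: [let@0] ((let z = ((2 * 7) == (0 + 4)) in (if (z && false) then false else z)) && ((let u = (let v = (\w.true) in false) in (if (let p = 2 in u) then u else u)) && (8 < ((let q = true in (\r.3)) (let s = 1 in (\t.s))))))
step 2: [let@0] ((if (((2 * 7) == (0 + 4)) && false) then false else ((2 * 7) == (0 + 4))) && ((let u = (let v = (\w.true) in false) in (if (let p = 2 in u) then u else u)) && (8 < ((let q = true in (\r.3)) (let s = 1 in (\t.s))))))
step 3: [delta@0.0.0.0] ((if ((14 == (0 + 4)) && false) then false else ((2 * 7) == (0 + 4))) && ((let u = (let v = (\w.true) in false) in (if (let p = 2 in u) then u else u)) && (8 < ((let q = true in (\r.3)) (let s = 1 in (\t.s))))))
step 4: [delta@0.0.0.1] ((if ((14 == 4) && false) then false else ((2 * 7) == (0 + 4))) && ((let u = (let v = (\w.true) in false) in (if (let p = 2 in u) then u else u)) && (8 < ((let q = true in (\r.3)) (let s = 1 in (\t.s))))))
step 5: [delta@0.0.0] ((if (false && false) then false else ((2 * 7) == (0 + 4))) && ((let u = (let v = (\w.true) in false) in (if (let p = 2 in u) then u else u)) && (8 < ((let q = true in (\r.3)) (let s = 1 in (\t.s))))))
step 6: [delta@0.0] ((if false then false else ((2 * 7) == (0 + 4))) && ((let u = (let v = (\w.true) in false) in (if (let p = 2 in u) then u else u)) && (8 < ((let q = true in (\r.3)) (let s = 1 in (\t.s))))))
step 7: [if@0] (((2 * 7) == (0 + 4)) && ((let u = (let v = (\w.true) in false) in (if (let p = 2 in u) then u else u)) && (8 < ((let q = true in (\r.3)) (let s = 1 in (\t.s))))))
step 8: [delta@0.0] ((14 == (0 + 4)) && ((let u = (let v = (\w.true) in false) in (if (let p = 2 in u) then u else u)) && (8 < ((let q = true in (\r.3)) (let s = 1 in (\t.s))))))
step 9: [delta@0.1] ((14 == 4) && ((let u = (let v = (\w.true) in false) in (if (let p = 2 in u) then u else u)) && (8 < ((let q = true in (\r.3)) (let s = 1 in (\t.s))))))
step 10: [delta@0] (false && ((let u = (let v = (\w.true) in false) in (if (let p = 2 in u) then u else u)) && (8 < ((let q = true in (\r.3)) (let s = 1 in (\t.s))))))
step 11: [let@1.0] (false && ((if (let p = 2 in (let v = (\w.true) in false)) then (let v = (\w.true) in false) else (let v = (\w.true) in false)) && (8 < ((let q = true in (\r.3)) (let s = 1 in (\t.s))))))
step 12: [let@1.0.0] (false && ((if (let v = (\w.true) in false) then (let v = (\w.true) in false) else (let v = (\w.true) in false)) && (8 < ((let q = true in (\r.3)) (let s = 1 in (\t.s))))))
step 13: [let@1.0.0] (false && ((if false then (let v = (\w.true) in false) else (let v = (\w.true) in false)) && (8 < ((let q = true in (\r.3)) (let s = 1 in (\t.s))))))
step 14: [if@1.0] (false && ((let v = (\w.true) in false) && (8 < ((let q = true in (\r.3)) (let s = 1 in (\t.s))))))

Answer: if at 1.0 : (if false then (let v = (\w.true) in false) else (let v = (\w.true) in false))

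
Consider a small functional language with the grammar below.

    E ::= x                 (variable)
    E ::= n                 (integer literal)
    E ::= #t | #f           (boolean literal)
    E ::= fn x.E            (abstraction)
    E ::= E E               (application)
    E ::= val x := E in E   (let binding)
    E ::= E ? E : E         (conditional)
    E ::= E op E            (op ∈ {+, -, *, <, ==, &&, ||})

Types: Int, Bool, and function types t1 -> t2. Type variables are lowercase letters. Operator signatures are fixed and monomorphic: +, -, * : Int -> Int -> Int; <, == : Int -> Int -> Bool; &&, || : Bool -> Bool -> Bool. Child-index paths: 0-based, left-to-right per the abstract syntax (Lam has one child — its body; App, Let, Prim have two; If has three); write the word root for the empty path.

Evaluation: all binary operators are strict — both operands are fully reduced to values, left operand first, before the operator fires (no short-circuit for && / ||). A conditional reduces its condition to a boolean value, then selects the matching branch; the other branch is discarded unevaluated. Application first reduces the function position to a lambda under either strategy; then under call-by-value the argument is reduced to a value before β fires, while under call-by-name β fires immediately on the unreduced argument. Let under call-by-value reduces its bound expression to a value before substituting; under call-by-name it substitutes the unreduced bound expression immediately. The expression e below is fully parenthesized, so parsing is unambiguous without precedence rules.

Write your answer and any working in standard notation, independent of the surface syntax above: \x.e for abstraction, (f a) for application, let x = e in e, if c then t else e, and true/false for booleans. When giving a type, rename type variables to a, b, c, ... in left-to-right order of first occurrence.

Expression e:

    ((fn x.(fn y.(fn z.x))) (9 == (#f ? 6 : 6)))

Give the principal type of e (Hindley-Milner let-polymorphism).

Derivation:
x : a
\z._ : c -> a
\y._ : b -> c -> a
\x._ : a -> b -> c -> a
  unify Int ~ Int
  unify Bool ~ Bool
  unify Int ~ Int
  unify Int ~ Int
  unify a -> b -> c -> a ~ Bool -> d
  unify a ~ Bool
  unify b -> c -> Bool ~ d
_ _ : b -> c -> Bool

Answer: a -> b -> Bool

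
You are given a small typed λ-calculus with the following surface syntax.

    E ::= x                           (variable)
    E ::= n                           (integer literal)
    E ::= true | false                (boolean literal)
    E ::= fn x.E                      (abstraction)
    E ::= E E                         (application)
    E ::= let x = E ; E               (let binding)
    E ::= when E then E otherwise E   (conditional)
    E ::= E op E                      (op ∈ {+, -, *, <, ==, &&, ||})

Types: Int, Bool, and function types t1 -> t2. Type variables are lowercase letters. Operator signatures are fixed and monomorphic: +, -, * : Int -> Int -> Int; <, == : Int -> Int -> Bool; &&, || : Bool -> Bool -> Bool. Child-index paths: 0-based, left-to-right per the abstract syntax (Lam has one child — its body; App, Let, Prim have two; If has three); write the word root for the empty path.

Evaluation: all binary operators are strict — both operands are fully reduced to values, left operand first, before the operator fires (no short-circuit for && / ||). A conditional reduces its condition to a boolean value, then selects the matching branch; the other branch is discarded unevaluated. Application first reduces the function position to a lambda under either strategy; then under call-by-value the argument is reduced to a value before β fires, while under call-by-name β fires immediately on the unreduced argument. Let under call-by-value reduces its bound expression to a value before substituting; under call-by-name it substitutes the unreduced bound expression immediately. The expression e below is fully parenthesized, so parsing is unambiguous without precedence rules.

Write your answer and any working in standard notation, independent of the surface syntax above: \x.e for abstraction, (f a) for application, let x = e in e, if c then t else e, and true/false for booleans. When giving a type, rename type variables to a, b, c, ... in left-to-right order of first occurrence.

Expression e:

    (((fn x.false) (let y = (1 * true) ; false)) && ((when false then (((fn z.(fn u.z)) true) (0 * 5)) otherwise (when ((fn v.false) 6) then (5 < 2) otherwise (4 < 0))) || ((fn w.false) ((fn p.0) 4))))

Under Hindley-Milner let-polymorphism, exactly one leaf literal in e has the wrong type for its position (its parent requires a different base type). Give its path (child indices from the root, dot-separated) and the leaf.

Working:
\x._ : a -> Bool
  unify Int ~ Int
  unify Bool ~ Int
  FAIL: mismatch Bool ~ Int

Answer: 0.1.0.1 : true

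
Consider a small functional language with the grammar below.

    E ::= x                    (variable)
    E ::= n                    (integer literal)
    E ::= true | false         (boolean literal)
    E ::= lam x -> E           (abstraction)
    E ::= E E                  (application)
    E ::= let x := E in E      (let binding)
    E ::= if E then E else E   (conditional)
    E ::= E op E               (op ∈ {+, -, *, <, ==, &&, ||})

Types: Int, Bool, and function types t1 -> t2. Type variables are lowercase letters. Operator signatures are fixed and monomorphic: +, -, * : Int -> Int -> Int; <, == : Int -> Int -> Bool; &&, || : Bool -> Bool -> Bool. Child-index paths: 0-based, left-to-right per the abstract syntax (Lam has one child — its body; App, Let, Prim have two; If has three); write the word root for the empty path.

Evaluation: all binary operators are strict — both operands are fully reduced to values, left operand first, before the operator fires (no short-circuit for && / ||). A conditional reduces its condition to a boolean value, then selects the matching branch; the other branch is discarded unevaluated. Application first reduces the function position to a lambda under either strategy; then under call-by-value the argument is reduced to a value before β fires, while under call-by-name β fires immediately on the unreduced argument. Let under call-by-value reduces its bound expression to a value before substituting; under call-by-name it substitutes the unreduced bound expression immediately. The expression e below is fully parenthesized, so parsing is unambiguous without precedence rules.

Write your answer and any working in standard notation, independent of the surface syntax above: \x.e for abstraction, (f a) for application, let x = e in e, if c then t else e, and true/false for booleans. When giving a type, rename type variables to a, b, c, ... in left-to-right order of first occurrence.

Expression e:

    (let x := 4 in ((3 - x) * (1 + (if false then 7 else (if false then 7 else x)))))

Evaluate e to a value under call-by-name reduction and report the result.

Answer: -5

Derivation:
step 0: (let x = 4 in ((3 - x) * (1 + (if false then 7 else (if false then 7 else x)))))
step 1: [let@root] ((3 - 4) * (1 + (if false then 7 else (if false then 7 else 4))))
step 2: [delta@0] (-1 * (1 + (if false then 7 else (if false then 7 else 4))))
step 3: [if@1.1] (-1 * (1 + (if false then 7 else 4)))
step 4: [if@1.1] (-1 * (1 + 4))
step 5: [delta@1] (-1 * 5)
step 6: [delta@root] -5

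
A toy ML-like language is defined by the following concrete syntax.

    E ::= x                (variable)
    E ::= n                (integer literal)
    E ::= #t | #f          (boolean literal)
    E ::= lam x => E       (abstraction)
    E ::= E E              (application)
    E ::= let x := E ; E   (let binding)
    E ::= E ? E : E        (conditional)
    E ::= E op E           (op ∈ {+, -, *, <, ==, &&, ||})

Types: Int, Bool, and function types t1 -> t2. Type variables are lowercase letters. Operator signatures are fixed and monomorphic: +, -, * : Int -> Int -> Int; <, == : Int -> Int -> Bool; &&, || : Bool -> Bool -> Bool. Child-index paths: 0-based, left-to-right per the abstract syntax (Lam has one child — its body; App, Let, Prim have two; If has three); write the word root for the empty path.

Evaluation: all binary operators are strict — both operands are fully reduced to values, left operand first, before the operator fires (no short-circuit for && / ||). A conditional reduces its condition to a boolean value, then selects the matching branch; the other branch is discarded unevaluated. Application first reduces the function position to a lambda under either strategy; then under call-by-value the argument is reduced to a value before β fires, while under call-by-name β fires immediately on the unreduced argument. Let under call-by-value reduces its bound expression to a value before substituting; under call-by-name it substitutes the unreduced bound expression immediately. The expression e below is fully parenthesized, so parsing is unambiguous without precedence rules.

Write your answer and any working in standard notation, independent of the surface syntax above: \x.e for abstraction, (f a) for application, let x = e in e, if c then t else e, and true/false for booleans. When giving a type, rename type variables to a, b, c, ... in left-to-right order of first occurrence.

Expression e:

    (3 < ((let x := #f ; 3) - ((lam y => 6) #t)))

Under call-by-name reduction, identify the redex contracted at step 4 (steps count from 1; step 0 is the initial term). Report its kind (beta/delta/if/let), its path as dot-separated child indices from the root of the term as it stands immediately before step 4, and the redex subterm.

Working:
step 0: (3 < ((let x = false in 3) - ((\y.6) true)))
step 1: [let@1.0] (3 < (3 - ((\y.6) true)))
step 2: [beta@1.1] (3 < (3 - 6))
step 3: [delta@1] (3 < -3)
step 4: [delta@root] false

Answer: delta at root : (3 < -3)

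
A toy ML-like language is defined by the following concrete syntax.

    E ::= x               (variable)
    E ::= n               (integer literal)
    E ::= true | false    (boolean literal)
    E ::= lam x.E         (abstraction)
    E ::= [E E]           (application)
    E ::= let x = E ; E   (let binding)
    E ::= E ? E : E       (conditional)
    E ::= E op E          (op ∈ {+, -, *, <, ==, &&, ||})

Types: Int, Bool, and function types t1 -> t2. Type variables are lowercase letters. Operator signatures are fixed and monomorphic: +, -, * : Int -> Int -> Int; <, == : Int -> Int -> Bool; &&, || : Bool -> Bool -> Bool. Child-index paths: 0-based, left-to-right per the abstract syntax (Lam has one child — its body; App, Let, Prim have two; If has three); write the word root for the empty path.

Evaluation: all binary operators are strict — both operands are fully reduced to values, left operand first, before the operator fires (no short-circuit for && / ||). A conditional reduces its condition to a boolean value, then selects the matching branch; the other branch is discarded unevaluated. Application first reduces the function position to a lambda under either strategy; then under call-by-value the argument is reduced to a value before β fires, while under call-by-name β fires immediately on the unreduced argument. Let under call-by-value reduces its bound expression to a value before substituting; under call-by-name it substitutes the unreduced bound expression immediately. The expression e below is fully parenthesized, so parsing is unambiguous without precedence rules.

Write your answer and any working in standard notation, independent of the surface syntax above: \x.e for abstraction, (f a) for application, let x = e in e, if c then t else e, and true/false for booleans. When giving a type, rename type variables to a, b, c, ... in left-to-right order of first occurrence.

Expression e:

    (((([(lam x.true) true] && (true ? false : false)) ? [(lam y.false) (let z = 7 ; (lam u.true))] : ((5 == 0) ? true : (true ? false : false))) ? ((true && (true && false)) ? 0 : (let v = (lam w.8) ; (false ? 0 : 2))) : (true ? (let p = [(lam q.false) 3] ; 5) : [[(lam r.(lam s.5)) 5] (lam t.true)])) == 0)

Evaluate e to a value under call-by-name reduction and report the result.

Answer: false

Trace:
step 0: ((if (if (((\x.true) true) && (if true then false else false)) then ((\y.false) (let z = 7 in (\u.true))) else (if (5 == 0) then true else (if true then false else false))) then (if (true && (true && false)) then 0 else (let v = (\w.8) in (if false then 0 else 2))) else (if true then (let p = ((\q.false) 3) in 5) else (((\r.(\s.5)) 5) (\t.true)))) == 0)
step 1: [beta@0.0.0.0] ((if (if (true && (if true then false else false)) then ((\y.false) (let z = 7 in (\u.true))) else (if (5 == 0) then true else (if true then false else false))) then (if (true && (true && false)) then 0 else (let v = (\w.8) in (if false then 0 else 2))) else (if true then (let p = ((\q.false) 3) in 5) else (((\r.(\s.5)) 5) (\t.true)))) == 0)
step 2: [if@0.0.0.1] ((if (if (true && false) then ((\y.false) (let z = 7 in (\u.true))) else (if (5 == 0) then true else (if true then false else false))) then (if (true && (true && false)) then 0 else (let v = (\w.8) in (if false then 0 else 2))) else (if true then (let p = ((\q.false) 3) in 5) else (((\r.(\s.5)) 5) (\t.true)))) == 0)
step 3: [delta@0.0.0] ((if (if false then ((\y.false) (let z = 7 in (\u.true))) else (if (5 == 0) then true else (if true then false else false))) then (if (true && (true && false)) then 0 else (let v = (\w.8) in (if false then 0 else 2))) else (if true then (let p = ((\q.false) 3) in 5) else (((\r.(\s.5)) 5) (\t.true)))) == 0)
step 4: [if@0.0] ((if (if (5 == 0) then true else (if true then false else false)) then (if (true && (true && false)) then 0 else (let v = (\w.8) in (if false then 0 else 2))) else (if true then (let p = ((\q.false) 3) in 5) else (((\r.(\s.5)) 5) (\t.true)))) == 0)
step 5: [delta@0.0.0] ((if (if false then true else (if true then false else false)) then (if (true && (true && false)) then 0 else (let v = (\w.8) in (if false then 0 else 2))) else (if true then (let p = ((\q.false) 3) in 5) else (((\r.(\s.5)) 5) (\t.true)))) == 0)
step 6: [if@0.0] ((if (if true then false else false) then (if (true && (true && false)) then 0 else (let v = (\w.8) in (if false then 0 else 2))) else (if true then (let p = ((\q.false) 3) in 5) else (((\r.(\s.5)) 5) (\t.true)))) == 0)
step 7: [if@0.0] ((if false then (if (true && (true && false)) then 0 else (let v = (\w.8) in (if false then 0 else 2))) else (if true then (let p = ((\q.false) 3) in 5) else (((\r.(\s.5)) 5) (\t.true)))) == 0)
step 8: [if@0] ((if true then (let p = ((\q.false) 3) in 5) else (((\r.(\s.5)) 5) (\t.true))) == 0)
step 9: [if@0] ((let p = ((\q.false) 3) in 5) == 0)
step 10: [let@0] (5 == 0)
step 11: [delta@root] false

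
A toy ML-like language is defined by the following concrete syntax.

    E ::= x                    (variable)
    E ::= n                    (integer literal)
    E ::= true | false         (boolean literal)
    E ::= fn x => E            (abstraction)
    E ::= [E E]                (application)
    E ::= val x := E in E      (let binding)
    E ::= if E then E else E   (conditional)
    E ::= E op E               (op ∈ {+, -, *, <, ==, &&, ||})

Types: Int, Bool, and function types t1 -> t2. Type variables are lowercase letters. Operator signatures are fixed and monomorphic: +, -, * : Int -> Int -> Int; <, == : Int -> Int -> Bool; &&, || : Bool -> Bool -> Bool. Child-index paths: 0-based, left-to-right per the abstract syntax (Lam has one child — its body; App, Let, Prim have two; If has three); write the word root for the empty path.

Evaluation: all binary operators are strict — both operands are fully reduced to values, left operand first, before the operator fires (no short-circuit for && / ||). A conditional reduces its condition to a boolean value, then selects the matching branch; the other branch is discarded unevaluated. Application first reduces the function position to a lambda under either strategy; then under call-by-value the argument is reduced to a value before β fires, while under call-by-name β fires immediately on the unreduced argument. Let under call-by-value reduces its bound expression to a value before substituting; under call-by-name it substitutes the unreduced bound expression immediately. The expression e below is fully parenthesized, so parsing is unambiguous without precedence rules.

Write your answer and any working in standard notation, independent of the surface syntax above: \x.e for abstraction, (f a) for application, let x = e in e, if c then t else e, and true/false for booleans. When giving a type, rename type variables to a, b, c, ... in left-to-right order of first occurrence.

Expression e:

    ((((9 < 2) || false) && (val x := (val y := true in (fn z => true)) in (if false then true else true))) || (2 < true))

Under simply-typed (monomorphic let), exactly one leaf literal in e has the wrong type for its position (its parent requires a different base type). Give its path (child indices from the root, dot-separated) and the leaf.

Answer: 1.1 : true

Derivation:
  unify Int ~ Int
  unify Int ~ Int
  unify Bool ~ Bool
  unify Bool ~ Bool
  unify Bool ~ Bool
let y : Bool
\z._ : a -> Bool
let x : a -> Bool
  unify Bool ~ Bool
  unify Bool ~ Bool
  unify Bool ~ Bool
  unify Bool ~ Bool
  unify Int ~ Int
  unify Bool ~ Int
  FAIL: mismatch Bool ~ Int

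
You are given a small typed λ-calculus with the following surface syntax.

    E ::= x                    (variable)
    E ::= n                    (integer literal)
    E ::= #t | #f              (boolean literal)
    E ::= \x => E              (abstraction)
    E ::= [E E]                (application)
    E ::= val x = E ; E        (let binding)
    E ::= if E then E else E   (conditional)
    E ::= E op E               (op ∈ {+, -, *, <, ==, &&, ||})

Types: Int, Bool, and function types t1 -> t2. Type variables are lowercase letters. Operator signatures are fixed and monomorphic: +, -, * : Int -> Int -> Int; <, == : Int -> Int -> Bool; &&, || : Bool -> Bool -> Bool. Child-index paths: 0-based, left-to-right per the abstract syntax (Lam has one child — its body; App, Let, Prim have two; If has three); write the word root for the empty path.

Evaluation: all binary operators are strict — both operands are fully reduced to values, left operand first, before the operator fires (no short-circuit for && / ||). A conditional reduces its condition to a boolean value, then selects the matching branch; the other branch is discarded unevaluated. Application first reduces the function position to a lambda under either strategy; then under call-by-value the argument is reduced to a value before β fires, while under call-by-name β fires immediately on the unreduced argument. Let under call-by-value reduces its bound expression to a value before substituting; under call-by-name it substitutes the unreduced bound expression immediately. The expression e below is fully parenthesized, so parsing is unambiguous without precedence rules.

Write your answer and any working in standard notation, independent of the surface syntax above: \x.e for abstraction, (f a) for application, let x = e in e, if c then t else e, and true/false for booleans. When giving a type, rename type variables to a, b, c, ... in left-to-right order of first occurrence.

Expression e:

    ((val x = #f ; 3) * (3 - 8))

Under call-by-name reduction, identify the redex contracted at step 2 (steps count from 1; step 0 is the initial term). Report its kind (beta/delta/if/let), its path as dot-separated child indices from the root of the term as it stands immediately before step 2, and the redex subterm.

Answer: delta at 1 : (3 - 8)

Trace:
step 0: ((let x = false in 3) * (3 - 8))
step 1: [let@0] (3 * (3 - 8))
step 2: [delta@1] (3 * -5)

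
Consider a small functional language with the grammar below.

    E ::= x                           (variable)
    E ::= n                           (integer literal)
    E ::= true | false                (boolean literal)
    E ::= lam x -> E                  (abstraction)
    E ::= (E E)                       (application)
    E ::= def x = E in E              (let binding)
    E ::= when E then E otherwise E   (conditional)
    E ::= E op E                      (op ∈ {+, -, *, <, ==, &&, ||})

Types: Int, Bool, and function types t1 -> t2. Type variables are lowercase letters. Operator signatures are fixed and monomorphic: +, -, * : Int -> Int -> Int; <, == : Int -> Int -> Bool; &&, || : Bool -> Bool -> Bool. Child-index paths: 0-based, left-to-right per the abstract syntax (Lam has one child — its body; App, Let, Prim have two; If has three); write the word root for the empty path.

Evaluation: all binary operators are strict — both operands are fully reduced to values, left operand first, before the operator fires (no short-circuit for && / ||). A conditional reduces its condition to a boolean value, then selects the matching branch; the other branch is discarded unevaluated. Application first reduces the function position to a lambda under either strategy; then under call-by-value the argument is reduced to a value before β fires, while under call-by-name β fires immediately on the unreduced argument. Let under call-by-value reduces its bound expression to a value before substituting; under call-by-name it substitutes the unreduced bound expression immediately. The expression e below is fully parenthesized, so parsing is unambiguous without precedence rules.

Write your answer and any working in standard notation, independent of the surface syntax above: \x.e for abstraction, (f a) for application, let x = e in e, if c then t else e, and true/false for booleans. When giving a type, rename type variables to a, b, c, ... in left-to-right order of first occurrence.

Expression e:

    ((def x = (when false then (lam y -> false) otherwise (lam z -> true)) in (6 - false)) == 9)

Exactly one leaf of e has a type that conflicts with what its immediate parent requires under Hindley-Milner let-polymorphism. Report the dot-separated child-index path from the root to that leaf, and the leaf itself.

Working:
  unify Bool ~ Bool
\y._ : a -> Bool
\z._ : b -> Bool
  unify a -> Bool ~ b -> Bool
  unify a ~ b
  unify Bool ~ Bool
let x : forall. b -> Bool
  unify Int ~ Int
  unify Bool ~ Int
  FAIL: mismatch Bool ~ Int

Answer: 0.1.1 : false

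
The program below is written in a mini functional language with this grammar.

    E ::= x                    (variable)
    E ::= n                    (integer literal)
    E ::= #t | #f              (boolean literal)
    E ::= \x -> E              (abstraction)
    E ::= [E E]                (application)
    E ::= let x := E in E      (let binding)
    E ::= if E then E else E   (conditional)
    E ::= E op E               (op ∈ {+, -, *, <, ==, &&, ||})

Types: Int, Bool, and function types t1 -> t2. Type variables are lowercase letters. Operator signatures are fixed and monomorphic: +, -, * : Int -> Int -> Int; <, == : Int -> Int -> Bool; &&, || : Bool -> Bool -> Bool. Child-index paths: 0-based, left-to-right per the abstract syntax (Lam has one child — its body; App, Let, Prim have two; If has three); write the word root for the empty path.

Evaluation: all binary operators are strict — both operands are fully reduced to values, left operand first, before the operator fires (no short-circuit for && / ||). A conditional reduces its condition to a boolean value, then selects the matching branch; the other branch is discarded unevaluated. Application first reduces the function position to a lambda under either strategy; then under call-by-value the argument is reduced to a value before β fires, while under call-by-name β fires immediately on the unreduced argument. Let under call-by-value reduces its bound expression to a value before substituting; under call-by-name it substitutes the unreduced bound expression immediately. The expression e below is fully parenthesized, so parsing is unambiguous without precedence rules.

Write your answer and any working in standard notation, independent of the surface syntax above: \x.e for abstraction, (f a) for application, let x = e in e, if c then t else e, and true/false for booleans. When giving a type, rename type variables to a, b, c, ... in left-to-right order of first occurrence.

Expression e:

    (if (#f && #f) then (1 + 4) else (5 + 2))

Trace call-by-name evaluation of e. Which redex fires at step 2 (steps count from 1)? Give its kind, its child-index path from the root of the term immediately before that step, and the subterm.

Trace:
step 0: (if (false && false) then (1 + 4) else (5 + 2))
step 1: [delta@0] (if false then (1 + 4) else (5 + 2))
step 2: [if@root] (5 + 2)

Answer: if at root : (if false then (1 + 4) else (5 + 2))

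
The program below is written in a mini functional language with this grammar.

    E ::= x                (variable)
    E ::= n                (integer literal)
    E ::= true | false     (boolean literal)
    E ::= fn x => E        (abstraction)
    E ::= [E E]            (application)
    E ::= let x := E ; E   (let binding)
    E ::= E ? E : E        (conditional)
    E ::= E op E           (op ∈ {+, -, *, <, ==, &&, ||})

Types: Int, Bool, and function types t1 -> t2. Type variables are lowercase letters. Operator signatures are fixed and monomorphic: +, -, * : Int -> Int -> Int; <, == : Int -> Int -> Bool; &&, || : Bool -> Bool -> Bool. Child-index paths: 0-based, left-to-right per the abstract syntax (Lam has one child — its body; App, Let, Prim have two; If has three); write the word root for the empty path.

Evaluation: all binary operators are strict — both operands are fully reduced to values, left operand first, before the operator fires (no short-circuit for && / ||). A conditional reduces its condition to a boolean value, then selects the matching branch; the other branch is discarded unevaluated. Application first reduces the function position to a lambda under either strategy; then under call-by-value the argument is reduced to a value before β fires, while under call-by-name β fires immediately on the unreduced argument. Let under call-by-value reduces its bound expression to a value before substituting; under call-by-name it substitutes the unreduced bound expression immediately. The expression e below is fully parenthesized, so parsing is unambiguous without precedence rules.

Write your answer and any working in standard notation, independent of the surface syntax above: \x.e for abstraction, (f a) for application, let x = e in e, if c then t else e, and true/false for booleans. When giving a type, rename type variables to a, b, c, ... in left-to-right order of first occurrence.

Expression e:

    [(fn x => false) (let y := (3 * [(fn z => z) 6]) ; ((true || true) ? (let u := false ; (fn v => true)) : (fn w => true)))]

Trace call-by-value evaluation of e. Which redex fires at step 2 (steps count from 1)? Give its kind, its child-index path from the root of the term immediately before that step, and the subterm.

Derivation:
step 0: ((\x.false) (let y = (3 * ((\z.z) 6)) in (if (true || true) then (let u = false in (\v.true)) else (\w.true))))
step 1: [beta@1.0.1] ((\x.false) (let y = (3 * 6) in (if (true || true) then (let u = false in (\v.true)) else (\w.true))))
step 2: [delta@1.0] ((\x.false) (let y = 18 in (if (true || true) then (let u = false in (\v.true)) else (\w.true))))

Answer: delta at 1.0 : (3 * 6)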